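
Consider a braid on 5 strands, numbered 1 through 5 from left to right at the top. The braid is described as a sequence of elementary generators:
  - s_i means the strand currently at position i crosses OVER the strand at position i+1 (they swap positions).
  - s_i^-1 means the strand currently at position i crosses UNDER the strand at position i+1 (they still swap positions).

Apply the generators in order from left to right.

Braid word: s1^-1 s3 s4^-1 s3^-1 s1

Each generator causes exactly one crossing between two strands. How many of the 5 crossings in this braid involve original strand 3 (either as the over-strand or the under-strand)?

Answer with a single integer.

Answer: 2

Derivation:
Gen 1: crossing 1x2. Involves strand 3? no. Count so far: 0
Gen 2: crossing 3x4. Involves strand 3? yes. Count so far: 1
Gen 3: crossing 3x5. Involves strand 3? yes. Count so far: 2
Gen 4: crossing 4x5. Involves strand 3? no. Count so far: 2
Gen 5: crossing 2x1. Involves strand 3? no. Count so far: 2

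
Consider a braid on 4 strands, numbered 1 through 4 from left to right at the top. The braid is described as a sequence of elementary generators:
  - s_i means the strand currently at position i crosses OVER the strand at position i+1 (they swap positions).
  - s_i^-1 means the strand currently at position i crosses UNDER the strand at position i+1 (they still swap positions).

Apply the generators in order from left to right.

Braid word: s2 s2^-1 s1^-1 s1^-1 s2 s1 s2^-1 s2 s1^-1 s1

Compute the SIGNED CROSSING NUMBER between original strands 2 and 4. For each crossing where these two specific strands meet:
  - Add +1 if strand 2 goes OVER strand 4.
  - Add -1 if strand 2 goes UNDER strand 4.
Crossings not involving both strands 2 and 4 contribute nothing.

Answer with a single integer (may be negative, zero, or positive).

Gen 1: crossing 2x3. Both 2&4? no. Sum: 0
Gen 2: crossing 3x2. Both 2&4? no. Sum: 0
Gen 3: crossing 1x2. Both 2&4? no. Sum: 0
Gen 4: crossing 2x1. Both 2&4? no. Sum: 0
Gen 5: crossing 2x3. Both 2&4? no. Sum: 0
Gen 6: crossing 1x3. Both 2&4? no. Sum: 0
Gen 7: crossing 1x2. Both 2&4? no. Sum: 0
Gen 8: crossing 2x1. Both 2&4? no. Sum: 0
Gen 9: crossing 3x1. Both 2&4? no. Sum: 0
Gen 10: crossing 1x3. Both 2&4? no. Sum: 0

Answer: 0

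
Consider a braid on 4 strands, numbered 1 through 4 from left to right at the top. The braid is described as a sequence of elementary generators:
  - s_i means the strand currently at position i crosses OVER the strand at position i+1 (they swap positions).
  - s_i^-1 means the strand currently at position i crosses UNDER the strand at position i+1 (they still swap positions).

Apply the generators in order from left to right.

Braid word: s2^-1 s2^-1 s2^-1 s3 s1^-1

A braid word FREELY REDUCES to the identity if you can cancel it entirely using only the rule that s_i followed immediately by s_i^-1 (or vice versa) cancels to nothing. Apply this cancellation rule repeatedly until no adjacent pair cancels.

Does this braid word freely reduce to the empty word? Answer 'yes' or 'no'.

Answer: no

Derivation:
Gen 1 (s2^-1): push. Stack: [s2^-1]
Gen 2 (s2^-1): push. Stack: [s2^-1 s2^-1]
Gen 3 (s2^-1): push. Stack: [s2^-1 s2^-1 s2^-1]
Gen 4 (s3): push. Stack: [s2^-1 s2^-1 s2^-1 s3]
Gen 5 (s1^-1): push. Stack: [s2^-1 s2^-1 s2^-1 s3 s1^-1]
Reduced word: s2^-1 s2^-1 s2^-1 s3 s1^-1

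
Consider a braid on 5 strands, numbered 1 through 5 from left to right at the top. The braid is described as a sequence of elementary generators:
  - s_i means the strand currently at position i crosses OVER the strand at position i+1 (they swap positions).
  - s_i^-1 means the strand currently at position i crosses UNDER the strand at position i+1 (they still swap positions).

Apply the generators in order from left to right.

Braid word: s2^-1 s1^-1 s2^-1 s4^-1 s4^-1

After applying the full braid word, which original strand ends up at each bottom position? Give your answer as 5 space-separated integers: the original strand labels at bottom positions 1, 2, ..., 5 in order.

Answer: 3 2 1 4 5

Derivation:
Gen 1 (s2^-1): strand 2 crosses under strand 3. Perm now: [1 3 2 4 5]
Gen 2 (s1^-1): strand 1 crosses under strand 3. Perm now: [3 1 2 4 5]
Gen 3 (s2^-1): strand 1 crosses under strand 2. Perm now: [3 2 1 4 5]
Gen 4 (s4^-1): strand 4 crosses under strand 5. Perm now: [3 2 1 5 4]
Gen 5 (s4^-1): strand 5 crosses under strand 4. Perm now: [3 2 1 4 5]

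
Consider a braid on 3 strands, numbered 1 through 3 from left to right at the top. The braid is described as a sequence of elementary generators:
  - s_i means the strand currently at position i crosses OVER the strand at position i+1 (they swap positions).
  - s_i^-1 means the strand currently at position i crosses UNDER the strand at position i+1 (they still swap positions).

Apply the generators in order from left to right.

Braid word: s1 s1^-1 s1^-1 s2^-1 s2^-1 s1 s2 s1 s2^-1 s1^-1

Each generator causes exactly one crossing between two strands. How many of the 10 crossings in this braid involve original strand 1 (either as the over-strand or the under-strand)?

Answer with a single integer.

Answer: 8

Derivation:
Gen 1: crossing 1x2. Involves strand 1? yes. Count so far: 1
Gen 2: crossing 2x1. Involves strand 1? yes. Count so far: 2
Gen 3: crossing 1x2. Involves strand 1? yes. Count so far: 3
Gen 4: crossing 1x3. Involves strand 1? yes. Count so far: 4
Gen 5: crossing 3x1. Involves strand 1? yes. Count so far: 5
Gen 6: crossing 2x1. Involves strand 1? yes. Count so far: 6
Gen 7: crossing 2x3. Involves strand 1? no. Count so far: 6
Gen 8: crossing 1x3. Involves strand 1? yes. Count so far: 7
Gen 9: crossing 1x2. Involves strand 1? yes. Count so far: 8
Gen 10: crossing 3x2. Involves strand 1? no. Count so far: 8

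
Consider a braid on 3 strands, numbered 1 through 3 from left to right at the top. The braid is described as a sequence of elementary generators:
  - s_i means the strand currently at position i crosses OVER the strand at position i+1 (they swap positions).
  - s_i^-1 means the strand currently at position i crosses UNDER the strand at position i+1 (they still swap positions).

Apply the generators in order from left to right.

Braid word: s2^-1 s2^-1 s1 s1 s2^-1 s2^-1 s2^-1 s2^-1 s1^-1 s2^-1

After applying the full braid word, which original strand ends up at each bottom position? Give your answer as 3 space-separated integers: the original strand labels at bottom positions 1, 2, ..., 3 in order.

Answer: 2 3 1

Derivation:
Gen 1 (s2^-1): strand 2 crosses under strand 3. Perm now: [1 3 2]
Gen 2 (s2^-1): strand 3 crosses under strand 2. Perm now: [1 2 3]
Gen 3 (s1): strand 1 crosses over strand 2. Perm now: [2 1 3]
Gen 4 (s1): strand 2 crosses over strand 1. Perm now: [1 2 3]
Gen 5 (s2^-1): strand 2 crosses under strand 3. Perm now: [1 3 2]
Gen 6 (s2^-1): strand 3 crosses under strand 2. Perm now: [1 2 3]
Gen 7 (s2^-1): strand 2 crosses under strand 3. Perm now: [1 3 2]
Gen 8 (s2^-1): strand 3 crosses under strand 2. Perm now: [1 2 3]
Gen 9 (s1^-1): strand 1 crosses under strand 2. Perm now: [2 1 3]
Gen 10 (s2^-1): strand 1 crosses under strand 3. Perm now: [2 3 1]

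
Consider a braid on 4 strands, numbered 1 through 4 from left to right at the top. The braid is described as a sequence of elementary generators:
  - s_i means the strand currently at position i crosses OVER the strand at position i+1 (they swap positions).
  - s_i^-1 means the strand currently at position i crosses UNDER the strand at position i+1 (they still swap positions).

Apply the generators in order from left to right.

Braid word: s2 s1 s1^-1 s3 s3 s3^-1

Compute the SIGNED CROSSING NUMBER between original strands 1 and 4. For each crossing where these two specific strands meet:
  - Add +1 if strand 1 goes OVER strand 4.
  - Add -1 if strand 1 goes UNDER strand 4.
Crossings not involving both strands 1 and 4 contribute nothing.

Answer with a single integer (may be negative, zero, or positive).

Gen 1: crossing 2x3. Both 1&4? no. Sum: 0
Gen 2: crossing 1x3. Both 1&4? no. Sum: 0
Gen 3: crossing 3x1. Both 1&4? no. Sum: 0
Gen 4: crossing 2x4. Both 1&4? no. Sum: 0
Gen 5: crossing 4x2. Both 1&4? no. Sum: 0
Gen 6: crossing 2x4. Both 1&4? no. Sum: 0

Answer: 0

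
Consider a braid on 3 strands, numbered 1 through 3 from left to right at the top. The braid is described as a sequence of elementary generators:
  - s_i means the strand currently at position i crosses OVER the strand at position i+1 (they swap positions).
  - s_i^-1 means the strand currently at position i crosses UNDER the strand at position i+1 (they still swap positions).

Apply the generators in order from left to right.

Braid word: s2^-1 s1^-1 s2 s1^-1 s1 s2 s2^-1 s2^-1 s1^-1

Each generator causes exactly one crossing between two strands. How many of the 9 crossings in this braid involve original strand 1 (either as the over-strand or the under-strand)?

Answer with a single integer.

Gen 1: crossing 2x3. Involves strand 1? no. Count so far: 0
Gen 2: crossing 1x3. Involves strand 1? yes. Count so far: 1
Gen 3: crossing 1x2. Involves strand 1? yes. Count so far: 2
Gen 4: crossing 3x2. Involves strand 1? no. Count so far: 2
Gen 5: crossing 2x3. Involves strand 1? no. Count so far: 2
Gen 6: crossing 2x1. Involves strand 1? yes. Count so far: 3
Gen 7: crossing 1x2. Involves strand 1? yes. Count so far: 4
Gen 8: crossing 2x1. Involves strand 1? yes. Count so far: 5
Gen 9: crossing 3x1. Involves strand 1? yes. Count so far: 6

Answer: 6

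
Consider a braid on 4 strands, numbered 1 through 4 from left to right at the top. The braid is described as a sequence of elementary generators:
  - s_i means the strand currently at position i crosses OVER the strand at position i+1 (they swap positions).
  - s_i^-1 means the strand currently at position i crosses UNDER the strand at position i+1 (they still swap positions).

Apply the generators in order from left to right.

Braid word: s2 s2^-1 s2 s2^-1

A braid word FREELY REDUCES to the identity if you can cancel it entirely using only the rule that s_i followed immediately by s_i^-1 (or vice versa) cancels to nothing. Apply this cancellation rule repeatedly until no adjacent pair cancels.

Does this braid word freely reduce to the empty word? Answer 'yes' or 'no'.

Gen 1 (s2): push. Stack: [s2]
Gen 2 (s2^-1): cancels prior s2. Stack: []
Gen 3 (s2): push. Stack: [s2]
Gen 4 (s2^-1): cancels prior s2. Stack: []
Reduced word: (empty)

Answer: yes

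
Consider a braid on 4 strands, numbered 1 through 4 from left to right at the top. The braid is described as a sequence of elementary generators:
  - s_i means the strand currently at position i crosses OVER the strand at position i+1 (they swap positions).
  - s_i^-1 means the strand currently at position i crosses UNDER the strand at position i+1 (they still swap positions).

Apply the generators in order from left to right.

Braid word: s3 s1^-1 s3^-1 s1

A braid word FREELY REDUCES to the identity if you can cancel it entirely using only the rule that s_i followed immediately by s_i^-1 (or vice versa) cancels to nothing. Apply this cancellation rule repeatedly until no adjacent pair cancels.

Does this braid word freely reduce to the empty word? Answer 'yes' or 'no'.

Gen 1 (s3): push. Stack: [s3]
Gen 2 (s1^-1): push. Stack: [s3 s1^-1]
Gen 3 (s3^-1): push. Stack: [s3 s1^-1 s3^-1]
Gen 4 (s1): push. Stack: [s3 s1^-1 s3^-1 s1]
Reduced word: s3 s1^-1 s3^-1 s1

Answer: no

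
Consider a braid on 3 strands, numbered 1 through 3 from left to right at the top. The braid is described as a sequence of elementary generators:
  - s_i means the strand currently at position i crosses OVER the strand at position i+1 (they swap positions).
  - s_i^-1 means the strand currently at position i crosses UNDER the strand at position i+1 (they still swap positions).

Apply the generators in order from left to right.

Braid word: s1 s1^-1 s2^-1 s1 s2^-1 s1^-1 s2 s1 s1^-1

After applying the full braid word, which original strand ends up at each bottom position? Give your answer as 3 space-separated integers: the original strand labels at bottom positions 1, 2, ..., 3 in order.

Answer: 2 1 3

Derivation:
Gen 1 (s1): strand 1 crosses over strand 2. Perm now: [2 1 3]
Gen 2 (s1^-1): strand 2 crosses under strand 1. Perm now: [1 2 3]
Gen 3 (s2^-1): strand 2 crosses under strand 3. Perm now: [1 3 2]
Gen 4 (s1): strand 1 crosses over strand 3. Perm now: [3 1 2]
Gen 5 (s2^-1): strand 1 crosses under strand 2. Perm now: [3 2 1]
Gen 6 (s1^-1): strand 3 crosses under strand 2. Perm now: [2 3 1]
Gen 7 (s2): strand 3 crosses over strand 1. Perm now: [2 1 3]
Gen 8 (s1): strand 2 crosses over strand 1. Perm now: [1 2 3]
Gen 9 (s1^-1): strand 1 crosses under strand 2. Perm now: [2 1 3]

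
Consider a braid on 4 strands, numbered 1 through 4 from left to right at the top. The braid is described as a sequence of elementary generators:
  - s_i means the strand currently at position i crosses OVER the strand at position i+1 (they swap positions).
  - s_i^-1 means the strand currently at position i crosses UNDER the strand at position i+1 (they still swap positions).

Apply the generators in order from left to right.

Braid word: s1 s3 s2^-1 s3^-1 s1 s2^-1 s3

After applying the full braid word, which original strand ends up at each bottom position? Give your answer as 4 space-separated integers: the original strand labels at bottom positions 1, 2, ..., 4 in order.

Answer: 4 3 1 2

Derivation:
Gen 1 (s1): strand 1 crosses over strand 2. Perm now: [2 1 3 4]
Gen 2 (s3): strand 3 crosses over strand 4. Perm now: [2 1 4 3]
Gen 3 (s2^-1): strand 1 crosses under strand 4. Perm now: [2 4 1 3]
Gen 4 (s3^-1): strand 1 crosses under strand 3. Perm now: [2 4 3 1]
Gen 5 (s1): strand 2 crosses over strand 4. Perm now: [4 2 3 1]
Gen 6 (s2^-1): strand 2 crosses under strand 3. Perm now: [4 3 2 1]
Gen 7 (s3): strand 2 crosses over strand 1. Perm now: [4 3 1 2]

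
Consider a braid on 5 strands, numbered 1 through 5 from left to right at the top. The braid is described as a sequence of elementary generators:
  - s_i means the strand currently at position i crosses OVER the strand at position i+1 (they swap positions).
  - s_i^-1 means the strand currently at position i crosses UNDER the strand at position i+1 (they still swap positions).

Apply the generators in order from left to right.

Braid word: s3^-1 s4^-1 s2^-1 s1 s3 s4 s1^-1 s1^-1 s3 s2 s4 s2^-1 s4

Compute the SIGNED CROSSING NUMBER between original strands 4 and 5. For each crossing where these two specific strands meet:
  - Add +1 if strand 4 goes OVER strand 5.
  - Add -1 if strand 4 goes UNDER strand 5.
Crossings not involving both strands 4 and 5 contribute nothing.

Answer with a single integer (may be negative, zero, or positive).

Answer: 0

Derivation:
Gen 1: crossing 3x4. Both 4&5? no. Sum: 0
Gen 2: crossing 3x5. Both 4&5? no. Sum: 0
Gen 3: crossing 2x4. Both 4&5? no. Sum: 0
Gen 4: crossing 1x4. Both 4&5? no. Sum: 0
Gen 5: crossing 2x5. Both 4&5? no. Sum: 0
Gen 6: crossing 2x3. Both 4&5? no. Sum: 0
Gen 7: crossing 4x1. Both 4&5? no. Sum: 0
Gen 8: crossing 1x4. Both 4&5? no. Sum: 0
Gen 9: crossing 5x3. Both 4&5? no. Sum: 0
Gen 10: crossing 1x3. Both 4&5? no. Sum: 0
Gen 11: crossing 5x2. Both 4&5? no. Sum: 0
Gen 12: crossing 3x1. Both 4&5? no. Sum: 0
Gen 13: crossing 2x5. Both 4&5? no. Sum: 0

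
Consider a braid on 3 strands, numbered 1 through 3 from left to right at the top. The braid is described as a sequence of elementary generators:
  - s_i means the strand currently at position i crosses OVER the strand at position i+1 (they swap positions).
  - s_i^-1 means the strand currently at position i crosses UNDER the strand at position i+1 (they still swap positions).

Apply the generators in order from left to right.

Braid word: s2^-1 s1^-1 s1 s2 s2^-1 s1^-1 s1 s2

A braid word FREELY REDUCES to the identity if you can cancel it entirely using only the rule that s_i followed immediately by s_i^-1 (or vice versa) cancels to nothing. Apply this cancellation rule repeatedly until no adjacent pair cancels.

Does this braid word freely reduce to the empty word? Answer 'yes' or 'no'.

Answer: yes

Derivation:
Gen 1 (s2^-1): push. Stack: [s2^-1]
Gen 2 (s1^-1): push. Stack: [s2^-1 s1^-1]
Gen 3 (s1): cancels prior s1^-1. Stack: [s2^-1]
Gen 4 (s2): cancels prior s2^-1. Stack: []
Gen 5 (s2^-1): push. Stack: [s2^-1]
Gen 6 (s1^-1): push. Stack: [s2^-1 s1^-1]
Gen 7 (s1): cancels prior s1^-1. Stack: [s2^-1]
Gen 8 (s2): cancels prior s2^-1. Stack: []
Reduced word: (empty)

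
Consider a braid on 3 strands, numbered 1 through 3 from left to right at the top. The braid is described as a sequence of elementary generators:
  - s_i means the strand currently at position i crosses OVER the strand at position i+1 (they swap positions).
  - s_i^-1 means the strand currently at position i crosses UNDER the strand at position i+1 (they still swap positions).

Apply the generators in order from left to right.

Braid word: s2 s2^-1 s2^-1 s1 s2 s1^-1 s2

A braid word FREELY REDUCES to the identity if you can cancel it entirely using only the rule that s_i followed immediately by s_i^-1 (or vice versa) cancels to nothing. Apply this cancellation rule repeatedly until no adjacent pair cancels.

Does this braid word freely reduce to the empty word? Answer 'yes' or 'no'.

Gen 1 (s2): push. Stack: [s2]
Gen 2 (s2^-1): cancels prior s2. Stack: []
Gen 3 (s2^-1): push. Stack: [s2^-1]
Gen 4 (s1): push. Stack: [s2^-1 s1]
Gen 5 (s2): push. Stack: [s2^-1 s1 s2]
Gen 6 (s1^-1): push. Stack: [s2^-1 s1 s2 s1^-1]
Gen 7 (s2): push. Stack: [s2^-1 s1 s2 s1^-1 s2]
Reduced word: s2^-1 s1 s2 s1^-1 s2

Answer: no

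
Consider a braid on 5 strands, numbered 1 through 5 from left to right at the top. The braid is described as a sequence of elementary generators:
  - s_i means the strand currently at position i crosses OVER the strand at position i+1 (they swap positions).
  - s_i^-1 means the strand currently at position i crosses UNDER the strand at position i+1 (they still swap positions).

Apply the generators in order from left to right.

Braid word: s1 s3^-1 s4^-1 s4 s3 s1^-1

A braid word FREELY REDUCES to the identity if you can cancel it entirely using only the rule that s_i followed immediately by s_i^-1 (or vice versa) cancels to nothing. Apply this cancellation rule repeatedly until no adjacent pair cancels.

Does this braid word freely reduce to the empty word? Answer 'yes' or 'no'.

Gen 1 (s1): push. Stack: [s1]
Gen 2 (s3^-1): push. Stack: [s1 s3^-1]
Gen 3 (s4^-1): push. Stack: [s1 s3^-1 s4^-1]
Gen 4 (s4): cancels prior s4^-1. Stack: [s1 s3^-1]
Gen 5 (s3): cancels prior s3^-1. Stack: [s1]
Gen 6 (s1^-1): cancels prior s1. Stack: []
Reduced word: (empty)

Answer: yes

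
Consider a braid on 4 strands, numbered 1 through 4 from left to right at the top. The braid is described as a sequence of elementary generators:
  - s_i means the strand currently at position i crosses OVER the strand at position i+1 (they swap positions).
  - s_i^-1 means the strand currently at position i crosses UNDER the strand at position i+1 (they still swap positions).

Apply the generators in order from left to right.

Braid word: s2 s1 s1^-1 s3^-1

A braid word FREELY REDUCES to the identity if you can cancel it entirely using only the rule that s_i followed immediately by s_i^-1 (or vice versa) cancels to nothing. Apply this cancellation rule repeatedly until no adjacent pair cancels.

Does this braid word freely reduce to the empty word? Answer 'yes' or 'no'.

Answer: no

Derivation:
Gen 1 (s2): push. Stack: [s2]
Gen 2 (s1): push. Stack: [s2 s1]
Gen 3 (s1^-1): cancels prior s1. Stack: [s2]
Gen 4 (s3^-1): push. Stack: [s2 s3^-1]
Reduced word: s2 s3^-1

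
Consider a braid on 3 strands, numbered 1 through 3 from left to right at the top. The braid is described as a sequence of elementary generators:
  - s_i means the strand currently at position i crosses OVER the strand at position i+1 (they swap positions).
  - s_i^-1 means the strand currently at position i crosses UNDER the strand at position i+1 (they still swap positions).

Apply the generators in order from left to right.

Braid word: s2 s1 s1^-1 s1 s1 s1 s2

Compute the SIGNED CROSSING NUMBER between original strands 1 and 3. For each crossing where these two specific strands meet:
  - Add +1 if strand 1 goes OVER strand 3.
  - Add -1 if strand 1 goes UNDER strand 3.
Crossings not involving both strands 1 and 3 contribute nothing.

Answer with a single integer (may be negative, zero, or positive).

Answer: 3

Derivation:
Gen 1: crossing 2x3. Both 1&3? no. Sum: 0
Gen 2: 1 over 3. Both 1&3? yes. Contrib: +1. Sum: 1
Gen 3: 3 under 1. Both 1&3? yes. Contrib: +1. Sum: 2
Gen 4: 1 over 3. Both 1&3? yes. Contrib: +1. Sum: 3
Gen 5: 3 over 1. Both 1&3? yes. Contrib: -1. Sum: 2
Gen 6: 1 over 3. Both 1&3? yes. Contrib: +1. Sum: 3
Gen 7: crossing 1x2. Both 1&3? no. Sum: 3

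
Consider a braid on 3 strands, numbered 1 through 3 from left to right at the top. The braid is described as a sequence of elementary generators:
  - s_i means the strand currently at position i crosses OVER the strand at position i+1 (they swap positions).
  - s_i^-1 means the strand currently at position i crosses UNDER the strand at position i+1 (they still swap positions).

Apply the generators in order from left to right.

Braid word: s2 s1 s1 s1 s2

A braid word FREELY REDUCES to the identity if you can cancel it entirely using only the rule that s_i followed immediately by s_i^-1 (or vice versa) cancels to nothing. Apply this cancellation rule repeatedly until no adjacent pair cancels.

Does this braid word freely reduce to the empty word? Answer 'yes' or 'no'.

Answer: no

Derivation:
Gen 1 (s2): push. Stack: [s2]
Gen 2 (s1): push. Stack: [s2 s1]
Gen 3 (s1): push. Stack: [s2 s1 s1]
Gen 4 (s1): push. Stack: [s2 s1 s1 s1]
Gen 5 (s2): push. Stack: [s2 s1 s1 s1 s2]
Reduced word: s2 s1 s1 s1 s2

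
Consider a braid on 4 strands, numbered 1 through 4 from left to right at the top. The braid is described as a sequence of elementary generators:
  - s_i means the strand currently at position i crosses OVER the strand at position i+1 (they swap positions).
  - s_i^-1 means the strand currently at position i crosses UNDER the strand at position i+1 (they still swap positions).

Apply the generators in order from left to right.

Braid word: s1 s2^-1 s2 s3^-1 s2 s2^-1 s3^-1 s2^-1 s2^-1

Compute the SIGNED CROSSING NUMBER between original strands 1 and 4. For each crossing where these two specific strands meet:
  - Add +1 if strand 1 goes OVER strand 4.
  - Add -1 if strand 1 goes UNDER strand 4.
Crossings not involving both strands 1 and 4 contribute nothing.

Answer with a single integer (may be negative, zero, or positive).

Answer: 2

Derivation:
Gen 1: crossing 1x2. Both 1&4? no. Sum: 0
Gen 2: crossing 1x3. Both 1&4? no. Sum: 0
Gen 3: crossing 3x1. Both 1&4? no. Sum: 0
Gen 4: crossing 3x4. Both 1&4? no. Sum: 0
Gen 5: 1 over 4. Both 1&4? yes. Contrib: +1. Sum: 1
Gen 6: 4 under 1. Both 1&4? yes. Contrib: +1. Sum: 2
Gen 7: crossing 4x3. Both 1&4? no. Sum: 2
Gen 8: crossing 1x3. Both 1&4? no. Sum: 2
Gen 9: crossing 3x1. Both 1&4? no. Sum: 2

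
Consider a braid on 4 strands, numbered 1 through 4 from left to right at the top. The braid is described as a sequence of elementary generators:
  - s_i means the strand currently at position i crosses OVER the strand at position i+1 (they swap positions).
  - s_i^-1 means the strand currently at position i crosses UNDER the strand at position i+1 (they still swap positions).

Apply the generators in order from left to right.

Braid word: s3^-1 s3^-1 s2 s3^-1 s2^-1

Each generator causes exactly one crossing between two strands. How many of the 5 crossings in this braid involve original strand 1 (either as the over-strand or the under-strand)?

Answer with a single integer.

Answer: 0

Derivation:
Gen 1: crossing 3x4. Involves strand 1? no. Count so far: 0
Gen 2: crossing 4x3. Involves strand 1? no. Count so far: 0
Gen 3: crossing 2x3. Involves strand 1? no. Count so far: 0
Gen 4: crossing 2x4. Involves strand 1? no. Count so far: 0
Gen 5: crossing 3x4. Involves strand 1? no. Count so far: 0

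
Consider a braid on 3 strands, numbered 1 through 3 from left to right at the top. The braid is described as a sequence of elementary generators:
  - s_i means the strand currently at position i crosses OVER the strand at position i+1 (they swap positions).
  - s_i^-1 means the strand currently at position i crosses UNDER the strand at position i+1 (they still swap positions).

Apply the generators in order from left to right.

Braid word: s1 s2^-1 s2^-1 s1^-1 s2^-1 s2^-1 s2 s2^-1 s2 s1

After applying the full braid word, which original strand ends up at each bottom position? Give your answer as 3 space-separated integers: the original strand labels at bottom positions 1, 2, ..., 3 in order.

Gen 1 (s1): strand 1 crosses over strand 2. Perm now: [2 1 3]
Gen 2 (s2^-1): strand 1 crosses under strand 3. Perm now: [2 3 1]
Gen 3 (s2^-1): strand 3 crosses under strand 1. Perm now: [2 1 3]
Gen 4 (s1^-1): strand 2 crosses under strand 1. Perm now: [1 2 3]
Gen 5 (s2^-1): strand 2 crosses under strand 3. Perm now: [1 3 2]
Gen 6 (s2^-1): strand 3 crosses under strand 2. Perm now: [1 2 3]
Gen 7 (s2): strand 2 crosses over strand 3. Perm now: [1 3 2]
Gen 8 (s2^-1): strand 3 crosses under strand 2. Perm now: [1 2 3]
Gen 9 (s2): strand 2 crosses over strand 3. Perm now: [1 3 2]
Gen 10 (s1): strand 1 crosses over strand 3. Perm now: [3 1 2]

Answer: 3 1 2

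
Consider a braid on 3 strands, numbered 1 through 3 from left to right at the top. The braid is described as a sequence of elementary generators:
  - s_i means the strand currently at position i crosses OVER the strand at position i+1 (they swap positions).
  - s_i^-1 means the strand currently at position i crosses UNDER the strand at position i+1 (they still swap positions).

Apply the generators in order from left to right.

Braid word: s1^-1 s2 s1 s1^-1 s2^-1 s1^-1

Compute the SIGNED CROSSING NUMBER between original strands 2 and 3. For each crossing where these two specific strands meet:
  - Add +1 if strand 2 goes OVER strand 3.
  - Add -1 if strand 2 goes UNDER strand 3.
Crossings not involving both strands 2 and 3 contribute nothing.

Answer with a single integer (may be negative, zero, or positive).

Gen 1: crossing 1x2. Both 2&3? no. Sum: 0
Gen 2: crossing 1x3. Both 2&3? no. Sum: 0
Gen 3: 2 over 3. Both 2&3? yes. Contrib: +1. Sum: 1
Gen 4: 3 under 2. Both 2&3? yes. Contrib: +1. Sum: 2
Gen 5: crossing 3x1. Both 2&3? no. Sum: 2
Gen 6: crossing 2x1. Both 2&3? no. Sum: 2

Answer: 2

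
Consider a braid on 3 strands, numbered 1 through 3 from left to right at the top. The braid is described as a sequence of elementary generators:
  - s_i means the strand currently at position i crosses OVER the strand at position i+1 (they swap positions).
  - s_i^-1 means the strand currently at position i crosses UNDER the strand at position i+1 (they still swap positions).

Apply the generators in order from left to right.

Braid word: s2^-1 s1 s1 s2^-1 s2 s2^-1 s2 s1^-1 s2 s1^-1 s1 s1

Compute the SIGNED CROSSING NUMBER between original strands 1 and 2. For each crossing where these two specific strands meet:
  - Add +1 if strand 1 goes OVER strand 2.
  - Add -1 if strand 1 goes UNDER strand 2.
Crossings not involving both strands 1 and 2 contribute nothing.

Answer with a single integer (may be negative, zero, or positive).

Answer: 1

Derivation:
Gen 1: crossing 2x3. Both 1&2? no. Sum: 0
Gen 2: crossing 1x3. Both 1&2? no. Sum: 0
Gen 3: crossing 3x1. Both 1&2? no. Sum: 0
Gen 4: crossing 3x2. Both 1&2? no. Sum: 0
Gen 5: crossing 2x3. Both 1&2? no. Sum: 0
Gen 6: crossing 3x2. Both 1&2? no. Sum: 0
Gen 7: crossing 2x3. Both 1&2? no. Sum: 0
Gen 8: crossing 1x3. Both 1&2? no. Sum: 0
Gen 9: 1 over 2. Both 1&2? yes. Contrib: +1. Sum: 1
Gen 10: crossing 3x2. Both 1&2? no. Sum: 1
Gen 11: crossing 2x3. Both 1&2? no. Sum: 1
Gen 12: crossing 3x2. Both 1&2? no. Sum: 1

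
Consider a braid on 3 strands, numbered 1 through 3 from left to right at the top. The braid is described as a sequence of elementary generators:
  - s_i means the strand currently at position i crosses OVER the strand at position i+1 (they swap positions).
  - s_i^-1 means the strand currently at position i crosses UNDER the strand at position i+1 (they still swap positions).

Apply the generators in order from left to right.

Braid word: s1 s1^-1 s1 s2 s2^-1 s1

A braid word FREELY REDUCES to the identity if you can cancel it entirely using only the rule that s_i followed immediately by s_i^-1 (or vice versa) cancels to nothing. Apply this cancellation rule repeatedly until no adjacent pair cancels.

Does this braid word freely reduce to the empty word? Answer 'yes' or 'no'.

Answer: no

Derivation:
Gen 1 (s1): push. Stack: [s1]
Gen 2 (s1^-1): cancels prior s1. Stack: []
Gen 3 (s1): push. Stack: [s1]
Gen 4 (s2): push. Stack: [s1 s2]
Gen 5 (s2^-1): cancels prior s2. Stack: [s1]
Gen 6 (s1): push. Stack: [s1 s1]
Reduced word: s1 s1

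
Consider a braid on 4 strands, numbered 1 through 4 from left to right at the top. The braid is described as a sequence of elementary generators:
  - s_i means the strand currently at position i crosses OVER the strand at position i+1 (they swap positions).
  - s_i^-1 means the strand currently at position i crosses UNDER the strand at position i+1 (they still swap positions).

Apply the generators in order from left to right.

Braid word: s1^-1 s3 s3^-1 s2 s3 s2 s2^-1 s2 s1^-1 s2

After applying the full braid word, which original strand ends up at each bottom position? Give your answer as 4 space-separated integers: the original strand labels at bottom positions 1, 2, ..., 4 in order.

Gen 1 (s1^-1): strand 1 crosses under strand 2. Perm now: [2 1 3 4]
Gen 2 (s3): strand 3 crosses over strand 4. Perm now: [2 1 4 3]
Gen 3 (s3^-1): strand 4 crosses under strand 3. Perm now: [2 1 3 4]
Gen 4 (s2): strand 1 crosses over strand 3. Perm now: [2 3 1 4]
Gen 5 (s3): strand 1 crosses over strand 4. Perm now: [2 3 4 1]
Gen 6 (s2): strand 3 crosses over strand 4. Perm now: [2 4 3 1]
Gen 7 (s2^-1): strand 4 crosses under strand 3. Perm now: [2 3 4 1]
Gen 8 (s2): strand 3 crosses over strand 4. Perm now: [2 4 3 1]
Gen 9 (s1^-1): strand 2 crosses under strand 4. Perm now: [4 2 3 1]
Gen 10 (s2): strand 2 crosses over strand 3. Perm now: [4 3 2 1]

Answer: 4 3 2 1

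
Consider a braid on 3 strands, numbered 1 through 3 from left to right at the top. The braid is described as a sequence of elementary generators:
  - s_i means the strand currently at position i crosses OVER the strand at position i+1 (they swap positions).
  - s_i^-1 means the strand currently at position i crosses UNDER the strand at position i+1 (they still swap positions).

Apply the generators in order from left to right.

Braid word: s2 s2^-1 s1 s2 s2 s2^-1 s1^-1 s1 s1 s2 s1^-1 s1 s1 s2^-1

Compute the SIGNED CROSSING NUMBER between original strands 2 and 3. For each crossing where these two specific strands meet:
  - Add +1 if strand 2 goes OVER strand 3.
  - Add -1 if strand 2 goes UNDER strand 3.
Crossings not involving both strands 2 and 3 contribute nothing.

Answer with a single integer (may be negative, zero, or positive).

Gen 1: 2 over 3. Both 2&3? yes. Contrib: +1. Sum: 1
Gen 2: 3 under 2. Both 2&3? yes. Contrib: +1. Sum: 2
Gen 3: crossing 1x2. Both 2&3? no. Sum: 2
Gen 4: crossing 1x3. Both 2&3? no. Sum: 2
Gen 5: crossing 3x1. Both 2&3? no. Sum: 2
Gen 6: crossing 1x3. Both 2&3? no. Sum: 2
Gen 7: 2 under 3. Both 2&3? yes. Contrib: -1. Sum: 1
Gen 8: 3 over 2. Both 2&3? yes. Contrib: -1. Sum: 0
Gen 9: 2 over 3. Both 2&3? yes. Contrib: +1. Sum: 1
Gen 10: crossing 2x1. Both 2&3? no. Sum: 1
Gen 11: crossing 3x1. Both 2&3? no. Sum: 1
Gen 12: crossing 1x3. Both 2&3? no. Sum: 1
Gen 13: crossing 3x1. Both 2&3? no. Sum: 1
Gen 14: 3 under 2. Both 2&3? yes. Contrib: +1. Sum: 2

Answer: 2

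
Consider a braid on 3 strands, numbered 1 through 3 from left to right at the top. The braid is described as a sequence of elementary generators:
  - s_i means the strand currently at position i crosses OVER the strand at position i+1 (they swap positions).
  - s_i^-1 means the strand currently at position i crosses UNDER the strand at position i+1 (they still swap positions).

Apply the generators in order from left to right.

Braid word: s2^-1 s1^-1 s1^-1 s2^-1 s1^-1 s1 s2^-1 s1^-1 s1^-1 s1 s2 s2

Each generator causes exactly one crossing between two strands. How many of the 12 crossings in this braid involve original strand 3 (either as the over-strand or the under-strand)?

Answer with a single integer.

Gen 1: crossing 2x3. Involves strand 3? yes. Count so far: 1
Gen 2: crossing 1x3. Involves strand 3? yes. Count so far: 2
Gen 3: crossing 3x1. Involves strand 3? yes. Count so far: 3
Gen 4: crossing 3x2. Involves strand 3? yes. Count so far: 4
Gen 5: crossing 1x2. Involves strand 3? no. Count so far: 4
Gen 6: crossing 2x1. Involves strand 3? no. Count so far: 4
Gen 7: crossing 2x3. Involves strand 3? yes. Count so far: 5
Gen 8: crossing 1x3. Involves strand 3? yes. Count so far: 6
Gen 9: crossing 3x1. Involves strand 3? yes. Count so far: 7
Gen 10: crossing 1x3. Involves strand 3? yes. Count so far: 8
Gen 11: crossing 1x2. Involves strand 3? no. Count so far: 8
Gen 12: crossing 2x1. Involves strand 3? no. Count so far: 8

Answer: 8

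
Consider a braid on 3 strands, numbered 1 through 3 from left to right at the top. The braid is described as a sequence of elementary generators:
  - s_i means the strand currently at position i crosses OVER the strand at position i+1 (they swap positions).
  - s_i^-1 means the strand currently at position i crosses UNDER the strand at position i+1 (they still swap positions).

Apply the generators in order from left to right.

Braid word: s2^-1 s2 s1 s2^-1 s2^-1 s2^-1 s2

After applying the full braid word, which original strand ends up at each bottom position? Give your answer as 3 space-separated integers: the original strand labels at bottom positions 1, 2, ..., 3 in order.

Gen 1 (s2^-1): strand 2 crosses under strand 3. Perm now: [1 3 2]
Gen 2 (s2): strand 3 crosses over strand 2. Perm now: [1 2 3]
Gen 3 (s1): strand 1 crosses over strand 2. Perm now: [2 1 3]
Gen 4 (s2^-1): strand 1 crosses under strand 3. Perm now: [2 3 1]
Gen 5 (s2^-1): strand 3 crosses under strand 1. Perm now: [2 1 3]
Gen 6 (s2^-1): strand 1 crosses under strand 3. Perm now: [2 3 1]
Gen 7 (s2): strand 3 crosses over strand 1. Perm now: [2 1 3]

Answer: 2 1 3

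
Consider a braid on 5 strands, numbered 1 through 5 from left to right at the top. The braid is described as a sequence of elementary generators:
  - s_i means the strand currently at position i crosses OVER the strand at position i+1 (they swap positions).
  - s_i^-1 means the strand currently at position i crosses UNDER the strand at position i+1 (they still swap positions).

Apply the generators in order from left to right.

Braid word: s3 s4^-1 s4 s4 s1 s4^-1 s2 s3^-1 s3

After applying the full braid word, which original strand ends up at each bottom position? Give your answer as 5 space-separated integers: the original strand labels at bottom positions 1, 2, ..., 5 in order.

Answer: 2 4 1 3 5

Derivation:
Gen 1 (s3): strand 3 crosses over strand 4. Perm now: [1 2 4 3 5]
Gen 2 (s4^-1): strand 3 crosses under strand 5. Perm now: [1 2 4 5 3]
Gen 3 (s4): strand 5 crosses over strand 3. Perm now: [1 2 4 3 5]
Gen 4 (s4): strand 3 crosses over strand 5. Perm now: [1 2 4 5 3]
Gen 5 (s1): strand 1 crosses over strand 2. Perm now: [2 1 4 5 3]
Gen 6 (s4^-1): strand 5 crosses under strand 3. Perm now: [2 1 4 3 5]
Gen 7 (s2): strand 1 crosses over strand 4. Perm now: [2 4 1 3 5]
Gen 8 (s3^-1): strand 1 crosses under strand 3. Perm now: [2 4 3 1 5]
Gen 9 (s3): strand 3 crosses over strand 1. Perm now: [2 4 1 3 5]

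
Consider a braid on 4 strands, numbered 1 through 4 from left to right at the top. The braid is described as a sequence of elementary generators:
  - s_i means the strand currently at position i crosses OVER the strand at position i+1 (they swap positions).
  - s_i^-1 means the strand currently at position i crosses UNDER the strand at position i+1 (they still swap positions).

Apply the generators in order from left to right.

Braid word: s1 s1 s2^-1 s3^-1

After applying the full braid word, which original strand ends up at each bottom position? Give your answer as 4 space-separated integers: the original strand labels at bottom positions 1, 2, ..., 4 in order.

Gen 1 (s1): strand 1 crosses over strand 2. Perm now: [2 1 3 4]
Gen 2 (s1): strand 2 crosses over strand 1. Perm now: [1 2 3 4]
Gen 3 (s2^-1): strand 2 crosses under strand 3. Perm now: [1 3 2 4]
Gen 4 (s3^-1): strand 2 crosses under strand 4. Perm now: [1 3 4 2]

Answer: 1 3 4 2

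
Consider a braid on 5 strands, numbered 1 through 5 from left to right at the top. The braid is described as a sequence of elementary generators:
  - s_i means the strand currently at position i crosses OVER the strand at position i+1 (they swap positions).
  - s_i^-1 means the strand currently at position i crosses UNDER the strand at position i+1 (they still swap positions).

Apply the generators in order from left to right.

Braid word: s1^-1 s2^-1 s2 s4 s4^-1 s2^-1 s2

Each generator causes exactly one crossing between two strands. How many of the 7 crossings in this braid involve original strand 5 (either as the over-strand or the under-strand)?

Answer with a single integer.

Answer: 2

Derivation:
Gen 1: crossing 1x2. Involves strand 5? no. Count so far: 0
Gen 2: crossing 1x3. Involves strand 5? no. Count so far: 0
Gen 3: crossing 3x1. Involves strand 5? no. Count so far: 0
Gen 4: crossing 4x5. Involves strand 5? yes. Count so far: 1
Gen 5: crossing 5x4. Involves strand 5? yes. Count so far: 2
Gen 6: crossing 1x3. Involves strand 5? no. Count so far: 2
Gen 7: crossing 3x1. Involves strand 5? no. Count so far: 2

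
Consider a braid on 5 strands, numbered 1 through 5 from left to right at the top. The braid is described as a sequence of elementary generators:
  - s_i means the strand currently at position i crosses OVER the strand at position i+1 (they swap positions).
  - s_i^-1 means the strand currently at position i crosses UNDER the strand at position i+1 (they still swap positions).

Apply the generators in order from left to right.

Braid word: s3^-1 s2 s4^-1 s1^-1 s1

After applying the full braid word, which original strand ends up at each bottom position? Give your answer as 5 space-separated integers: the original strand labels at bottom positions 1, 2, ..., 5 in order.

Gen 1 (s3^-1): strand 3 crosses under strand 4. Perm now: [1 2 4 3 5]
Gen 2 (s2): strand 2 crosses over strand 4. Perm now: [1 4 2 3 5]
Gen 3 (s4^-1): strand 3 crosses under strand 5. Perm now: [1 4 2 5 3]
Gen 4 (s1^-1): strand 1 crosses under strand 4. Perm now: [4 1 2 5 3]
Gen 5 (s1): strand 4 crosses over strand 1. Perm now: [1 4 2 5 3]

Answer: 1 4 2 5 3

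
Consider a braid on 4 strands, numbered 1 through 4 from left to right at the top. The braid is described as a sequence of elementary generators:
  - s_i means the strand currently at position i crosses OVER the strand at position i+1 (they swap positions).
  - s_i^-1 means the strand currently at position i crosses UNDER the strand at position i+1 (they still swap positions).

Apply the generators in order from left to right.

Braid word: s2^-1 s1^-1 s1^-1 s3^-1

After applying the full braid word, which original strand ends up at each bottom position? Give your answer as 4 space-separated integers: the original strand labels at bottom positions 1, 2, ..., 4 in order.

Answer: 1 3 4 2

Derivation:
Gen 1 (s2^-1): strand 2 crosses under strand 3. Perm now: [1 3 2 4]
Gen 2 (s1^-1): strand 1 crosses under strand 3. Perm now: [3 1 2 4]
Gen 3 (s1^-1): strand 3 crosses under strand 1. Perm now: [1 3 2 4]
Gen 4 (s3^-1): strand 2 crosses under strand 4. Perm now: [1 3 4 2]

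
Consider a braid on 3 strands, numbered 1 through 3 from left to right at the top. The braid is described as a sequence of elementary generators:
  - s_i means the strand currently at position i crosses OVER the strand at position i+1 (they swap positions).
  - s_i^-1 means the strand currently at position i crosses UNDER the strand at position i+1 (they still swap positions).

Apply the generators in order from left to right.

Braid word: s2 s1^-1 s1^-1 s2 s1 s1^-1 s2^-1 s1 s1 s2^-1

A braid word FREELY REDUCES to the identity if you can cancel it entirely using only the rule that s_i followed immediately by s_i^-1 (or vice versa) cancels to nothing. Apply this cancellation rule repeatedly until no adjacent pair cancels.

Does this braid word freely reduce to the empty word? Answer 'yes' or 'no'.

Gen 1 (s2): push. Stack: [s2]
Gen 2 (s1^-1): push. Stack: [s2 s1^-1]
Gen 3 (s1^-1): push. Stack: [s2 s1^-1 s1^-1]
Gen 4 (s2): push. Stack: [s2 s1^-1 s1^-1 s2]
Gen 5 (s1): push. Stack: [s2 s1^-1 s1^-1 s2 s1]
Gen 6 (s1^-1): cancels prior s1. Stack: [s2 s1^-1 s1^-1 s2]
Gen 7 (s2^-1): cancels prior s2. Stack: [s2 s1^-1 s1^-1]
Gen 8 (s1): cancels prior s1^-1. Stack: [s2 s1^-1]
Gen 9 (s1): cancels prior s1^-1. Stack: [s2]
Gen 10 (s2^-1): cancels prior s2. Stack: []
Reduced word: (empty)

Answer: yes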